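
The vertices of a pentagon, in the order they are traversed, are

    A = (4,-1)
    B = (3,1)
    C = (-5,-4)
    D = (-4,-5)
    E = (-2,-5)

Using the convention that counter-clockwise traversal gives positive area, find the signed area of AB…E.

20.5

Apply the surveyor's formula: 2A = Σ (x_i·y_{i+1} − x_{i+1}·y_i), indices taken mod 5.
Cross-terms: 7, -7, 9, 10, 22  ⇒  Σ = 41
Signed area = Σ/2 = 20.5 (positive ⇒ counter-clockwise traversal).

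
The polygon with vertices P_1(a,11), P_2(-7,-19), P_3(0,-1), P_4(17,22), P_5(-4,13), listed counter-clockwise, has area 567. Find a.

-24

Write out the shoelace sum; only the two edges meeting at P_1 involve a:
2·Area = [((-4)·11 − a·13) + (a·(-19) − (-7)·11)] + 333
       = -32·a + 366 = 1134
⇒ a = -24.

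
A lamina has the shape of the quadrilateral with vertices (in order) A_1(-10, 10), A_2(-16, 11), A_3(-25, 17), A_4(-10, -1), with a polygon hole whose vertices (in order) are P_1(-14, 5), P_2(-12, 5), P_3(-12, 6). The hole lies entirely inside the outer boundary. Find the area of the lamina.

Outer boundary:
Apply the shoelace (surveyor's) formula: 2A = Σ (x_i·y_{i+1} − x_{i+1}·y_i), indices taken mod 4.
Σ = (50) + (3) + (195) + (-110) = 138
Area = |Σ|/2 = 69.
Hole:
Cross-terms: -10, -12, 24  ⇒  Σ = 2
Area = |Σ|/2 = 1.
Net area = 69 − 1 = 68.

68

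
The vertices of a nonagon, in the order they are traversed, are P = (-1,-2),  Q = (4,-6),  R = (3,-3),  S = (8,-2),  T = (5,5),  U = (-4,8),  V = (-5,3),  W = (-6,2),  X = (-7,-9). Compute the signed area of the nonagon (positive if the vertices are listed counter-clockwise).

128.5

Apply Gauss's area formula: 2A = Σ (x_i·y_{i+1} − x_{i+1}·y_i), indices taken mod 9.
Σ = (14) + (6) + (18) + (50) + (60) + (28) + (8) + (68) + (5) = 257
Signed area = Σ/2 = 128.5 (positive ⇒ counter-clockwise traversal).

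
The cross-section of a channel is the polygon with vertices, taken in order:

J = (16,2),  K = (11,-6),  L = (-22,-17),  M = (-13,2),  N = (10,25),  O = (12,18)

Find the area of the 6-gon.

715.5

Apply Gauss's area formula: 2A = Σ (x_i·y_{i+1} − x_{i+1}·y_i), indices taken mod 6.
Σ = (-118) + (-319) + (-265) + (-345) + (-120) + (-264) = -1431
Area = |Σ|/2 = 715.5.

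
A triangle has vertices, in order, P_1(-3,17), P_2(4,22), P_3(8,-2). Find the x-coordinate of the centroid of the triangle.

3

Apply Gauss's area formula. First the cross-terms c_i = x_i·y_{i+1} − x_{i+1}·y_i:
  -134, -184, 130  ⇒  2A = -188, A = -94.
Then Σ (x_i + x_{i+1})·c_i = -1692, so x̄ = -1692 / (6·(-94)) = 3.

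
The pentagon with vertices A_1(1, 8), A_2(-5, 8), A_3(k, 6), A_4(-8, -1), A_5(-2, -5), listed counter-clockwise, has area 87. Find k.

-9

The doubled signed area Σ (x_i y_{i+1} − x_{i+1} y_i) is linear in k.
With k=0 it equals 93; the coefficient of k is -9 (from the two edges through A_3).
So -9·k + 93 = 2·87 = 174 ⇒ k = -9.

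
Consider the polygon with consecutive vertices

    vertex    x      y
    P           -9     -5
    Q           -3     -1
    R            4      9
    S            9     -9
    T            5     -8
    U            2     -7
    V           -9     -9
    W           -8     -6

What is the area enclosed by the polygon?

Apply Gauss's area formula: 2A = Σ (x_i·y_{i+1} − x_{i+1}·y_i), indices taken mod 8.
P→Q: (-9)(-1) − (-3)(-5) = -6
Q→R: (-3)(9) − (4)(-1) = -23
R→S: (4)(-9) − (9)(9) = -117
S→T: (9)(-8) − (5)(-9) = -27
T→U: (5)(-7) − (2)(-8) = -19
U→V: (2)(-9) − (-9)(-7) = -81
V→W: (-9)(-6) − (-8)(-9) = -18
W→P: (-8)(-5) − (-9)(-6) = -14
Σ = -305
Area = |Σ|/2 = 152.5.

152.5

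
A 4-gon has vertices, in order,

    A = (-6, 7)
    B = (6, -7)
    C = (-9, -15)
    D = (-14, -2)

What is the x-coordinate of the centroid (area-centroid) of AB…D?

Apply Gauss's area formula. First the cross-terms c_i = x_i·y_{i+1} − x_{i+1}·y_i:
  0, -153, -192, -110  ⇒  2A = -455, A = -227.5.
Then Σ (x_i + x_{i+1})·c_i = 7075, so x̄ = 7075 / (6·(-227.5)) = -1415/273.

-1415/273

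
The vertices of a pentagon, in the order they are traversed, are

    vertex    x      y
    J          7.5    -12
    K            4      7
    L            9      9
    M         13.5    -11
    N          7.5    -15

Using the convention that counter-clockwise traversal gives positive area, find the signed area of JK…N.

-122.25

Σ = (100.5) + (-27) + (-220.5) + (-120) + (22.5) = -244.5
Signed area = Σ/2 = -122.25 (negative ⇒ clockwise traversal).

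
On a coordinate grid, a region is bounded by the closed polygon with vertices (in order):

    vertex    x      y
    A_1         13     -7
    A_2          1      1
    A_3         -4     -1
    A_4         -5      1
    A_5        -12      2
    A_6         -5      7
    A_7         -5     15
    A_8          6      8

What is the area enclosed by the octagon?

Cross-terms: 20, 3, -9, 2, -74, -40, -130, -146  ⇒  Σ = -374
Area = |Σ|/2 = 187.

187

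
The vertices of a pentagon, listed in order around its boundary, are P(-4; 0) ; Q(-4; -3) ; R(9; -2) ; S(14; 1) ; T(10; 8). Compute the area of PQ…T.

Apply the shoelace (surveyor's) formula: 2A = Σ (x_i·y_{i+1} − x_{i+1}·y_i), indices taken mod 5.
Cross-terms: 12, 35, 37, 102, 32  ⇒  Σ = 218
Area = |Σ|/2 = 109.

109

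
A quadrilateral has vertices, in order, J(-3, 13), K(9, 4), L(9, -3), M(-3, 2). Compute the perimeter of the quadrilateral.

46

|JK| = √((12)² + (-9)²) = √225 = 15
|KL| = √((0)² + (-7)²) = √49 = 7
|LM| = √((-12)² + (5)²) = √169 = 13
|MJ| = √((0)² + (11)²) = √121 = 11
Perimeter = 15 + 7 + 13 + 11 = 46.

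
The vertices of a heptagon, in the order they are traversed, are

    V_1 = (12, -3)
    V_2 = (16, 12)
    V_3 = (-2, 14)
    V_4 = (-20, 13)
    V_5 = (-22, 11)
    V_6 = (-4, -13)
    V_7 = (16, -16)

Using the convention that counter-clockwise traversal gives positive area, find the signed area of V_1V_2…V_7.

753

Apply the shoelace formula: 2A = Σ (x_i·y_{i+1} − x_{i+1}·y_i), indices taken mod 7.
Σ = (192) + (248) + (254) + (66) + (330) + (272) + (144) = 1506
Signed area = Σ/2 = 753 (positive ⇒ counter-clockwise traversal).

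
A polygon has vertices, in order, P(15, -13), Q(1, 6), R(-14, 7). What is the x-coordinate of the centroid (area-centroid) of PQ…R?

2/3

Apply the shoelace (surveyor's) formula. First the cross-terms c_i = x_i·y_{i+1} − x_{i+1}·y_i:
  103, 91, 77  ⇒  2A = 271, A = 135.5.
Then Σ (x_i + x_{i+1})·c_i = 542, so x̄ = 542 / (6·135.5) = 2/3.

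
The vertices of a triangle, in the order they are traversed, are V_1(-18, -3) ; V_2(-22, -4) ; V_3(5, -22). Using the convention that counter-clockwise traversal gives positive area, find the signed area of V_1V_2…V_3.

Apply the shoelace (surveyor's) formula: 2A = Σ (x_i·y_{i+1} − x_{i+1}·y_i), indices taken mod 3.
V_1→V_2: (-18)(-4) − (-22)(-3) = 6
V_2→V_3: (-22)(-22) − (5)(-4) = 504
V_3→V_1: (5)(-3) − (-18)(-22) = -411
Σ = 99
Signed area = Σ/2 = 49.5 (positive ⇒ counter-clockwise traversal).

49.5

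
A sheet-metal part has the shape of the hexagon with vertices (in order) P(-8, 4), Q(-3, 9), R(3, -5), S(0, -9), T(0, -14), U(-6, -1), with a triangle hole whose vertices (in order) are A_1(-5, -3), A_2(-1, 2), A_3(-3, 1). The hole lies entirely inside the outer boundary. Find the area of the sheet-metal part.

104.5

Outer boundary:
P→Q: (-8)(9) − (-3)(4) = -60
Q→R: (-3)(-5) − (3)(9) = -12
R→S: (3)(-9) − (0)(-5) = -27
S→T: (0)(-14) − (0)(-9) = 0
T→U: (0)(-1) − (-6)(-14) = -84
U→P: (-6)(4) − (-8)(-1) = -32
Σ = -215
Area = |Σ|/2 = 107.5.
Hole:
Cross-terms: -13, 5, 14  ⇒  Σ = 6
Area = |Σ|/2 = 3.
Net area = 107.5 − 3 = 104.5.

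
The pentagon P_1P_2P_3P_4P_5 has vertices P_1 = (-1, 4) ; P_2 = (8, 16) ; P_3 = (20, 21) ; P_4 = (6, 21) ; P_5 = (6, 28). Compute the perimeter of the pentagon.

74

|P_1P_2| = √((9)² + (12)²) = √225 = 15
|P_2P_3| = √((12)² + (5)²) = √169 = 13
|P_3P_4| = √((-14)² + (0)²) = √196 = 14
|P_4P_5| = √((0)² + (7)²) = √49 = 7
|P_5P_1| = √((-7)² + (-24)²) = √625 = 25
Perimeter = 15 + 13 + 14 + 7 + 25 = 74.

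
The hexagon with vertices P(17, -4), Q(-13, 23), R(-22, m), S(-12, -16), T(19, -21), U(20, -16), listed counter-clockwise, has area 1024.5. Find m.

Write out the shoelace sum; only the two edges meeting at R involve m:
2·Area = [((-13)·m − (-22)·23) + ((-22)·(-16) − (-12)·m)] + 1203
       = -1·m + 2061 = 2049
⇒ m = 12.

12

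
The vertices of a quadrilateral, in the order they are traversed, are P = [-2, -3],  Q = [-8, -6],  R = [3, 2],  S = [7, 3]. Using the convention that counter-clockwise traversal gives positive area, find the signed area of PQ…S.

-15

Apply Gauss's area formula: 2A = Σ (x_i·y_{i+1} − x_{i+1}·y_i), indices taken mod 4.
Cross-terms: -12, 2, -5, -15  ⇒  Σ = -30
Signed area = Σ/2 = -15 (negative ⇒ clockwise traversal).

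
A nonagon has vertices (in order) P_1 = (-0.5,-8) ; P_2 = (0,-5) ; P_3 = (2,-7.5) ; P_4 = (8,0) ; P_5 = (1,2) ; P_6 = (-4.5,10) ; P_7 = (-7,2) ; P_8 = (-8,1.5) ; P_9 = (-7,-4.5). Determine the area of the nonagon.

137.125

Apply the surveyor's formula: 2A = Σ (x_i·y_{i+1} − x_{i+1}·y_i), indices taken mod 9.
Cross-terms: 2.5, 10, 60, 16, 19, 61, 5.5, 46.5, 53.75  ⇒  Σ = 274.25
Area = |Σ|/2 = 137.125.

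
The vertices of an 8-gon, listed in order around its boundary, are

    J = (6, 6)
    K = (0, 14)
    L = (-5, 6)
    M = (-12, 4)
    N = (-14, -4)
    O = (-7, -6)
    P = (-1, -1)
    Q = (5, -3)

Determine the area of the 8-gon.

211.5

Apply the shoelace (surveyor's) formula: 2A = Σ (x_i·y_{i+1} − x_{i+1}·y_i), indices taken mod 8.
Cross-terms: 84, 70, 52, 104, 56, 1, 8, 48  ⇒  Σ = 423
Area = |Σ|/2 = 211.5.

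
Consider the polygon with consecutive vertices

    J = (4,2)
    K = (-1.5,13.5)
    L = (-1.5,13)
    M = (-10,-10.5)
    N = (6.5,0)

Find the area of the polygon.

Apply the surveyor's formula: 2A = Σ (x_i·y_{i+1} − x_{i+1}·y_i), indices taken mod 5.
Σ = (57) + (0.75) + (145.75) + (68.25) + (13) = 284.75
Area = |Σ|/2 = 142.375.

142.375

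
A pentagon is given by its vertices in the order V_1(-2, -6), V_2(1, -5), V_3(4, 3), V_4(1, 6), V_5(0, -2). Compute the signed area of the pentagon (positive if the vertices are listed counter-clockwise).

Apply the shoelace formula: 2A = Σ (x_i·y_{i+1} − x_{i+1}·y_i), indices taken mod 5.
Σ = (16) + (23) + (21) + (-2) + (-4) = 54
Signed area = Σ/2 = 27 (positive ⇒ counter-clockwise traversal).

27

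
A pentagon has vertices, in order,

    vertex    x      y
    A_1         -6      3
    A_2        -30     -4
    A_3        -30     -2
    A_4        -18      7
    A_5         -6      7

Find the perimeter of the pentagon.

58

|A_1A_2| = √((-24)² + (-7)²) = √625 = 25
|A_2A_3| = √((0)² + (2)²) = √4 = 2
|A_3A_4| = √((12)² + (9)²) = √225 = 15
|A_4A_5| = √((12)² + (0)²) = √144 = 12
|A_5A_1| = √((0)² + (-4)²) = √16 = 4
Perimeter = 25 + 2 + 15 + 12 + 4 = 58.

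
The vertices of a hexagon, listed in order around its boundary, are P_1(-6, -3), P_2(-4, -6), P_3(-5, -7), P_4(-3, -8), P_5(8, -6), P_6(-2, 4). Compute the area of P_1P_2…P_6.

Apply Gauss's area formula: 2A = Σ (x_i·y_{i+1} − x_{i+1}·y_i), indices taken mod 6.
Σ = (24) + (-2) + (19) + (82) + (20) + (30) = 173
Area = |Σ|/2 = 86.5.

86.5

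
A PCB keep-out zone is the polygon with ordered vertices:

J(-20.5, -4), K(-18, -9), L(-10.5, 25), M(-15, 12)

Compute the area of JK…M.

61.5

J→K: (-20.5)(-9) − (-18)(-4) = 112.5
K→L: (-18)(25) − (-10.5)(-9) = -544.5
L→M: (-10.5)(12) − (-15)(25) = 249
M→J: (-15)(-4) − (-20.5)(12) = 306
Σ = 123
Area = |Σ|/2 = 61.5.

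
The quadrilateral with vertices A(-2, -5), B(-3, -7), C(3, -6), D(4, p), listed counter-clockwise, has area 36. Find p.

6

Write out the shoelace sum; only the two edges meeting at D involve p:
2·Area = [(3·p − 4·(-6)) + (4·(-5) − (-2)·p)] + 38
       = 5·p + 42 = 72
⇒ p = 6.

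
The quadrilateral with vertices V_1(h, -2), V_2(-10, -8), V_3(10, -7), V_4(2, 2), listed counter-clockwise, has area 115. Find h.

Write out the shoelace sum; only the two edges meeting at V_1 involve h:
2·Area = [(2·(-2) − h·2) + (h·(-8) − (-10)·(-2))] + 184
       = -10·h + 160 = 230
⇒ h = -7.

-7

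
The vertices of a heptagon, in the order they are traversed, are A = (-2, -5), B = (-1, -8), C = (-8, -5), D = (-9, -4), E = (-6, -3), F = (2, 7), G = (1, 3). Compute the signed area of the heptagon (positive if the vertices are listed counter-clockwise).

-47

Apply the shoelace (surveyor's) formula: 2A = Σ (x_i·y_{i+1} − x_{i+1}·y_i), indices taken mod 7.
Cross-terms: 11, -59, -13, 3, -36, -1, 1  ⇒  Σ = -94
Signed area = Σ/2 = -47 (negative ⇒ clockwise traversal).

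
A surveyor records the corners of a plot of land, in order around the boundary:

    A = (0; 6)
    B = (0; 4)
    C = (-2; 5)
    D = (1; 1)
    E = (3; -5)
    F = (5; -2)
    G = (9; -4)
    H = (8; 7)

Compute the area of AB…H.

76.5

Σ = (0) + (8) + (-7) + (-8) + (19) + (-2) + (95) + (48) = 153
Area = |Σ|/2 = 76.5.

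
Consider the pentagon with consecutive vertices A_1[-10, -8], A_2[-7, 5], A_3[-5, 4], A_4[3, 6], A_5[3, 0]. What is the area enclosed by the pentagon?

A_1→A_2: (-10)(5) − (-7)(-8) = -106
A_2→A_3: (-7)(4) − (-5)(5) = -3
A_3→A_4: (-5)(6) − (3)(4) = -42
A_4→A_5: (3)(0) − (3)(6) = -18
A_5→A_1: (3)(-8) − (-10)(0) = -24
Σ = -193
Area = |Σ|/2 = 96.5.

96.5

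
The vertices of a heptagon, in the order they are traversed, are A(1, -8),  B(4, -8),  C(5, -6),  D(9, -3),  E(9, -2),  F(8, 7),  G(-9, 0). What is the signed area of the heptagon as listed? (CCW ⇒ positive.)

Apply the shoelace (surveyor's) formula: 2A = Σ (x_i·y_{i+1} − x_{i+1}·y_i), indices taken mod 7.
Σ = (24) + (16) + (39) + (9) + (79) + (63) + (72) = 302
Signed area = Σ/2 = 151 (positive ⇒ counter-clockwise traversal).

151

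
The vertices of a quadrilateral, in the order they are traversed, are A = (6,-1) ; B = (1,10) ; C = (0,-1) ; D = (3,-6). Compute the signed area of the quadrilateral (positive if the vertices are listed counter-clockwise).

Apply Gauss's area formula: 2A = Σ (x_i·y_{i+1} − x_{i+1}·y_i), indices taken mod 4.
Σ = (61) + (-1) + (3) + (33) = 96
Signed area = Σ/2 = 48 (positive ⇒ counter-clockwise traversal).

48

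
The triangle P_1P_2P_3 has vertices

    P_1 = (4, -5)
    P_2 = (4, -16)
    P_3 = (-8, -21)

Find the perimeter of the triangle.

44

|P_1P_2| = √((0)² + (-11)²) = √121 = 11
|P_2P_3| = √((-12)² + (-5)²) = √169 = 13
|P_3P_1| = √((12)² + (16)²) = √400 = 20
Perimeter = 11 + 13 + 20 = 44.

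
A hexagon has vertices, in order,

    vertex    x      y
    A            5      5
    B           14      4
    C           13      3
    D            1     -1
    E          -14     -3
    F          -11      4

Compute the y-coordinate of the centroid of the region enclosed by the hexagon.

Apply the surveyor's formula. First the cross-terms c_i = x_i·y_{i+1} − x_{i+1}·y_i:
  -50, -10, -16, -17, -89, -75  ⇒  2A = -257, A = -128.5.
Then Σ (y_i + y_{i+1})·c_i = -1248, so ȳ = -1248 / (6·(-128.5)) = 416/257.

416/257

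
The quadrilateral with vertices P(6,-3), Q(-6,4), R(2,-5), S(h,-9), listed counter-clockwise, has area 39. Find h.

7

The doubled signed area Σ (x_i y_{i+1} − x_{i+1} y_i) is linear in h.
With h=0 it equals 64; the coefficient of h is 2 (from the two edges through S).
So 2·h + 64 = 2·39 = 78 ⇒ h = 7.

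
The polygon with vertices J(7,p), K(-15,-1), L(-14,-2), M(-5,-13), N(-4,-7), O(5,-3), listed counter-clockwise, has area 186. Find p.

7

The doubled signed area Σ (x_i y_{i+1} − x_{i+1} y_i) is linear in p.
With p=0 it equals 232; the coefficient of p is 20 (from the two edges through J).
So 20·p + 232 = 2·186 = 372 ⇒ p = 7.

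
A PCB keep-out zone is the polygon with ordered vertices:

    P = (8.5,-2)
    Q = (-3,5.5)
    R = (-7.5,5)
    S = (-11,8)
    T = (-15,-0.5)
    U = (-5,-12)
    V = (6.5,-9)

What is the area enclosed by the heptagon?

Apply the surveyor's formula: 2A = Σ (x_i·y_{i+1} − x_{i+1}·y_i), indices taken mod 7.
Cross-terms: 40.75, 26.25, -5, 125.5, 177.5, 123, 63.5  ⇒  Σ = 551.5
Area = |Σ|/2 = 275.75.

275.75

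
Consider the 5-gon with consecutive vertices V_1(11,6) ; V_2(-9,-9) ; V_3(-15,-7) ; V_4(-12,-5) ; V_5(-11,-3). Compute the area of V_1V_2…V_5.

Apply the surveyor's formula: 2A = Σ (x_i·y_{i+1} − x_{i+1}·y_i), indices taken mod 5.
Σ = (-45) + (-72) + (-9) + (-19) + (-33) = -178
Area = |Σ|/2 = 89.

89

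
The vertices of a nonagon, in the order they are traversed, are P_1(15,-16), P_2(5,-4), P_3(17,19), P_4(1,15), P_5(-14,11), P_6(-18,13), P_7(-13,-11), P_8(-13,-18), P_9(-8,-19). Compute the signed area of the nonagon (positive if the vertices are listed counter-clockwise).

815

Apply the surveyor's formula: 2A = Σ (x_i·y_{i+1} − x_{i+1}·y_i), indices taken mod 9.
P_1→P_2: (15)(-4) − (5)(-16) = 20
P_2→P_3: (5)(19) − (17)(-4) = 163
P_3→P_4: (17)(15) − (1)(19) = 236
P_4→P_5: (1)(11) − (-14)(15) = 221
P_5→P_6: (-14)(13) − (-18)(11) = 16
P_6→P_7: (-18)(-11) − (-13)(13) = 367
P_7→P_8: (-13)(-18) − (-13)(-11) = 91
P_8→P_9: (-13)(-19) − (-8)(-18) = 103
P_9→P_1: (-8)(-16) − (15)(-19) = 413
Σ = 1630
Signed area = Σ/2 = 815 (positive ⇒ counter-clockwise traversal).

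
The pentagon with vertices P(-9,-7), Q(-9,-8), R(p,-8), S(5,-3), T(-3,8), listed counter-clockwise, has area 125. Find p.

The doubled signed area Σ (x_i y_{i+1} − x_{i+1} y_i) is linear in p.
With p=0 it equals 245; the coefficient of p is 5 (from the two edges through R).
So 5·p + 245 = 2·125 = 250 ⇒ p = 1.

1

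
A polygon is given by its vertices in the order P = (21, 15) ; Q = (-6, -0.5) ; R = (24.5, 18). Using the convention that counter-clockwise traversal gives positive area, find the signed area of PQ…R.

Apply Gauss's area formula: 2A = Σ (x_i·y_{i+1} − x_{i+1}·y_i), indices taken mod 3.
Σ = (79.5) + (-95.75) + (-10.5) = -26.75
Signed area = Σ/2 = -13.375 (negative ⇒ clockwise traversal).

-13.375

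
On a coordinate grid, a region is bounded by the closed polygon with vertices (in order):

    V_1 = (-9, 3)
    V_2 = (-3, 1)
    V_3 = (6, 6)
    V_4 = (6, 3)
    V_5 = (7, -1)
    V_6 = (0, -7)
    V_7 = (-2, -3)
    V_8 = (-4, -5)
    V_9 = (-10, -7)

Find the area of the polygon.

Cross-terms: 0, -24, -18, -27, -49, -14, -2, -22, -93  ⇒  Σ = -249
Area = |Σ|/2 = 124.5.

124.5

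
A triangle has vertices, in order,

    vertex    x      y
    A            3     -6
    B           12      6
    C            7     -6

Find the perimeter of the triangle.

|AB| = √((9)² + (12)²) = √225 = 15
|BC| = √((-5)² + (-12)²) = √169 = 13
|CA| = √((-4)² + (0)²) = √16 = 4
Perimeter = 15 + 13 + 4 = 32.

32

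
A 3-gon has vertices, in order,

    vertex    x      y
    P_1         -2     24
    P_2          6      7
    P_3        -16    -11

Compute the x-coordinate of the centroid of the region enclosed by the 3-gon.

-4

Apply the surveyor's formula. First the cross-terms c_i = x_i·y_{i+1} − x_{i+1}·y_i:
  -158, 46, -406  ⇒  2A = -518, A = -259.
Then Σ (x_i + x_{i+1})·c_i = 6216, so x̄ = 6216 / (6·(-259)) = -4.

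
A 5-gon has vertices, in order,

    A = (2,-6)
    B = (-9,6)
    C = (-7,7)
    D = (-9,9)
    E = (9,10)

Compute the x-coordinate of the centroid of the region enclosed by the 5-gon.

46/231

Apply the surveyor's formula. First the cross-terms c_i = x_i·y_{i+1} − x_{i+1}·y_i:
  -42, -21, 0, -171, -74  ⇒  2A = -308, A = -154.
Then Σ (x_i + x_{i+1})·c_i = -184, so x̄ = -184 / (6·(-154)) = 46/231.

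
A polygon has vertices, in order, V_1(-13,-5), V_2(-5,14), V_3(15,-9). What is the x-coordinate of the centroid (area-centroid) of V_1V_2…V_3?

-1

Apply the shoelace (surveyor's) formula. First the cross-terms c_i = x_i·y_{i+1} − x_{i+1}·y_i:
  -207, -165, -192  ⇒  2A = -564, A = -282.
Then Σ (x_i + x_{i+1})·c_i = 1692, so x̄ = 1692 / (6·(-282)) = -1.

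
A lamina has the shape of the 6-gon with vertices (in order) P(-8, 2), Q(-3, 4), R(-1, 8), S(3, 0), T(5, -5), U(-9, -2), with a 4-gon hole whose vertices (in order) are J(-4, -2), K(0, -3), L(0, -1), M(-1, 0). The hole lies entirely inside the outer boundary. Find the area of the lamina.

80.5

Outer boundary:
Σ = (-26) + (-20) + (-24) + (-15) + (-55) + (-34) = -174
Area = |Σ|/2 = 87.
Hole:
Apply the shoelace formula: 2A = Σ (x_i·y_{i+1} − x_{i+1}·y_i), indices taken mod 4.
Σ = (12) + (0) + (-1) + (2) = 13
Area = |Σ|/2 = 6.5.
Net area = 87 − 6.5 = 80.5.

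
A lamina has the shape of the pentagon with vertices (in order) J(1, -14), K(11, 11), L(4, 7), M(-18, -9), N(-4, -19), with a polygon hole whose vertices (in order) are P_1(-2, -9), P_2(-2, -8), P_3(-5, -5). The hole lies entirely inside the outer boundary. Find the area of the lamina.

333

Outer boundary:
Apply the surveyor's formula: 2A = Σ (x_i·y_{i+1} − x_{i+1}·y_i), indices taken mod 5.
Σ = (165) + (33) + (90) + (306) + (75) = 669
Area = |Σ|/2 = 334.5.
Hole:
Apply Gauss's area formula: 2A = Σ (x_i·y_{i+1} − x_{i+1}·y_i), indices taken mod 3.
P_1→P_2: (-2)(-8) − (-2)(-9) = -2
P_2→P_3: (-2)(-5) − (-5)(-8) = -30
P_3→P_1: (-5)(-9) − (-2)(-5) = 35
Σ = 3
Area = |Σ|/2 = 1.5.
Net area = 334.5 − 1.5 = 333.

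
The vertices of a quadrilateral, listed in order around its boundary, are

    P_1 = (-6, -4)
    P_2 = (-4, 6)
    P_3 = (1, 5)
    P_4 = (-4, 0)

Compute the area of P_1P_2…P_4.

21

Apply Gauss's area formula: 2A = Σ (x_i·y_{i+1} − x_{i+1}·y_i), indices taken mod 4.
Σ = (-52) + (-26) + (20) + (16) = -42
Area = |Σ|/2 = 21.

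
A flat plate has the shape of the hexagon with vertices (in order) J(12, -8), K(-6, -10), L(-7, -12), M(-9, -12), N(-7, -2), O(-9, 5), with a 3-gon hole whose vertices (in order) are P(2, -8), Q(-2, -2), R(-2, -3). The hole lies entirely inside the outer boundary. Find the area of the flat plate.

146.5

Outer boundary:
Apply the shoelace (surveyor's) formula: 2A = Σ (x_i·y_{i+1} − x_{i+1}·y_i), indices taken mod 6.
Σ = (-168) + (2) + (-24) + (-66) + (-53) + (12) = -297
Area = |Σ|/2 = 148.5.
Hole:
Σ = (-20) + (2) + (22) = 4
Area = |Σ|/2 = 2.
Net area = 148.5 − 2 = 146.5.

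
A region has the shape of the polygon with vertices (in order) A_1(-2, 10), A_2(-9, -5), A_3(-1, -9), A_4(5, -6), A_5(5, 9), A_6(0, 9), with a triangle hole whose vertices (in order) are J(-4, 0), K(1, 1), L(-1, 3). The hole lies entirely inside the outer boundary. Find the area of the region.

176.5

Outer boundary:
Apply the shoelace formula: 2A = Σ (x_i·y_{i+1} − x_{i+1}·y_i), indices taken mod 6.
Σ = (100) + (76) + (51) + (75) + (45) + (18) = 365
Area = |Σ|/2 = 182.5.
Hole:
Σ = (-4) + (4) + (12) = 12
Area = |Σ|/2 = 6.
Net area = 182.5 − 6 = 176.5.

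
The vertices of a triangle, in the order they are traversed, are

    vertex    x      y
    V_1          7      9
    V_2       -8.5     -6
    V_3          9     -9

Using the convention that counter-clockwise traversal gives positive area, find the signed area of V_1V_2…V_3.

Apply the shoelace (surveyor's) formula: 2A = Σ (x_i·y_{i+1} − x_{i+1}·y_i), indices taken mod 3.
Σ = (34.5) + (130.5) + (144) = 309
Signed area = Σ/2 = 154.5 (positive ⇒ counter-clockwise traversal).

154.5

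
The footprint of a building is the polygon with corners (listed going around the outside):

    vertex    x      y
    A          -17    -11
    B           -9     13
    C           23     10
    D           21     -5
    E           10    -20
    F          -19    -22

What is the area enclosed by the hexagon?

1084.5

A→B: (-17)(13) − (-9)(-11) = -320
B→C: (-9)(10) − (23)(13) = -389
C→D: (23)(-5) − (21)(10) = -325
D→E: (21)(-20) − (10)(-5) = -370
E→F: (10)(-22) − (-19)(-20) = -600
F→A: (-19)(-11) − (-17)(-22) = -165
Σ = -2169
Area = |Σ|/2 = 1084.5.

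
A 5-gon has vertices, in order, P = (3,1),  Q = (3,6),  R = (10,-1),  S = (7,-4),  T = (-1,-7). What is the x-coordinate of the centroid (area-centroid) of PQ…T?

784/171

Apply Gauss's area formula. First the cross-terms c_i = x_i·y_{i+1} − x_{i+1}·y_i:
  15, -63, -33, -53, 20  ⇒  2A = -114, A = -57.
Then Σ (x_i + x_{i+1})·c_i = -1568, so x̄ = -1568 / (6·(-57)) = 784/171.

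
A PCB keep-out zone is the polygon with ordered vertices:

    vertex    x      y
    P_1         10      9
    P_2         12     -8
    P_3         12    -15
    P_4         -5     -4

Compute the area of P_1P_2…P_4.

Apply the surveyor's formula: 2A = Σ (x_i·y_{i+1} − x_{i+1}·y_i), indices taken mod 4.
P_1→P_2: (10)(-8) − (12)(9) = -188
P_2→P_3: (12)(-15) − (12)(-8) = -84
P_3→P_4: (12)(-4) − (-5)(-15) = -123
P_4→P_1: (-5)(9) − (10)(-4) = -5
Σ = -400
Area = |Σ|/2 = 200.

200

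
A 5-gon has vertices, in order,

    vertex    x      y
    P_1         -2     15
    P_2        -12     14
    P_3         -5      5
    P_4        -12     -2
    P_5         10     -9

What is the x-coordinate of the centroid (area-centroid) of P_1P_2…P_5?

-224/123

Apply the surveyor's formula. First the cross-terms c_i = x_i·y_{i+1} − x_{i+1}·y_i:
  152, 10, 70, 128, 132  ⇒  2A = 492, A = 246.
Then Σ (x_i + x_{i+1})·c_i = -2688, so x̄ = -2688 / (6·246) = -224/123.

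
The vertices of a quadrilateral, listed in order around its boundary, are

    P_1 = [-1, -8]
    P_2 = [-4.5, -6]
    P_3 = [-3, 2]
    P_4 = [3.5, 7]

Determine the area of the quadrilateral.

53

Apply the shoelace formula: 2A = Σ (x_i·y_{i+1} − x_{i+1}·y_i), indices taken mod 4.
P_1→P_2: (-1)(-6) − (-4.5)(-8) = -30
P_2→P_3: (-4.5)(2) − (-3)(-6) = -27
P_3→P_4: (-3)(7) − (3.5)(2) = -28
P_4→P_1: (3.5)(-8) − (-1)(7) = -21
Σ = -106
Area = |Σ|/2 = 53.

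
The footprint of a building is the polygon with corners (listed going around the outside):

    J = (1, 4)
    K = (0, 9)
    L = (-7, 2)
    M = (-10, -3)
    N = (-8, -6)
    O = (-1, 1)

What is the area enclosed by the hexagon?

65

Σ = (9) + (63) + (41) + (36) + (-14) + (-5) = 130
Area = |Σ|/2 = 65.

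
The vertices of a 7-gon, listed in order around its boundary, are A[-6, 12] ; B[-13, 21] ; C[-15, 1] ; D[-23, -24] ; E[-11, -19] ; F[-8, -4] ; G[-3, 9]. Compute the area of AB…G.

357

Apply the surveyor's formula: 2A = Σ (x_i·y_{i+1} − x_{i+1}·y_i), indices taken mod 7.
Σ = (30) + (302) + (383) + (173) + (-108) + (-84) + (18) = 714
Area = |Σ|/2 = 357.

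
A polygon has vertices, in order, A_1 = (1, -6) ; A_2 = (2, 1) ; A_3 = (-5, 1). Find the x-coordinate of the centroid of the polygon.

Apply Gauss's area formula. First the cross-terms c_i = x_i·y_{i+1} − x_{i+1}·y_i:
  13, 7, 29  ⇒  2A = 49, A = 24.5.
Then Σ (x_i + x_{i+1})·c_i = -98, so x̄ = -98 / (6·24.5) = -2/3.

-2/3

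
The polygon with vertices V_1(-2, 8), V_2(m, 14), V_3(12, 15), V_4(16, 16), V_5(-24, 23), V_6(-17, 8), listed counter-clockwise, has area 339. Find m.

Write out the shoelace sum; only the two edges meeting at V_2 involve m:
2·Area = [((-2)·14 − m·8) + (m·15 − 12·14)] + 783
       = 7·m + 587 = 678
⇒ m = 13.

13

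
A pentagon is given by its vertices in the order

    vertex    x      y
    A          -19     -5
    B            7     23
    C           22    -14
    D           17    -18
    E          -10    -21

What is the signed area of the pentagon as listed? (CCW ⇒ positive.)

Apply the shoelace formula: 2A = Σ (x_i·y_{i+1} − x_{i+1}·y_i), indices taken mod 5.
Σ = (-402) + (-604) + (-158) + (-537) + (-349) = -2050
Signed area = Σ/2 = -1025 (negative ⇒ clockwise traversal).

-1025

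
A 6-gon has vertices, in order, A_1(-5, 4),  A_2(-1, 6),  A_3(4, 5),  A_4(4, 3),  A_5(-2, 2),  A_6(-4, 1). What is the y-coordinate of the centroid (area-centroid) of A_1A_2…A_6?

305/81

Apply the shoelace formula. First the cross-terms c_i = x_i·y_{i+1} − x_{i+1}·y_i:
  -26, -29, -8, 14, 6, -11  ⇒  2A = -54, A = -27.
Then Σ (y_i + y_{i+1})·c_i = -610, so ȳ = -610 / (6·(-27)) = 305/81.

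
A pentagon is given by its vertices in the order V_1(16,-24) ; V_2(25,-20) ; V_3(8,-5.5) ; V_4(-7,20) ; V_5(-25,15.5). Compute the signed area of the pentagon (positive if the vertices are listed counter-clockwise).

583.75

Σ = (280) + (22.5) + (121.5) + (391.5) + (352) = 1167.5
Signed area = Σ/2 = 583.75 (positive ⇒ counter-clockwise traversal).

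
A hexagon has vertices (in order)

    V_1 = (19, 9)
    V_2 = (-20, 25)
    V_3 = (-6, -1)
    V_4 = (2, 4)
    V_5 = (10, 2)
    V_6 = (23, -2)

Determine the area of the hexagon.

Apply the shoelace (surveyor's) formula: 2A = Σ (x_i·y_{i+1} − x_{i+1}·y_i), indices taken mod 6.
Σ = (655) + (170) + (-22) + (-36) + (-66) + (245) = 946
Area = |Σ|/2 = 473.

473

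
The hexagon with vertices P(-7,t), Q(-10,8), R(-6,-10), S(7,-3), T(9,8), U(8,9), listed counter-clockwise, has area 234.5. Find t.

7

The doubled signed area Σ (x_i y_{i+1} − x_{i+1} y_i) is linear in t.
With t=0 it equals 343; the coefficient of t is 18 (from the two edges through P).
So 18·t + 343 = 2·234.5 = 469 ⇒ t = 7.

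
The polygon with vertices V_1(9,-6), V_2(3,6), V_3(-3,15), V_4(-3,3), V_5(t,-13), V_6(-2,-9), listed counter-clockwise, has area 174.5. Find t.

Write out the shoelace sum; only the two edges meeting at V_5 involve t:
2·Area = [((-3)·(-13) − t·3) + (t·(-9) − (-2)·(-13))] + 264
       = -12·t + 277 = 349
⇒ t = -6.

-6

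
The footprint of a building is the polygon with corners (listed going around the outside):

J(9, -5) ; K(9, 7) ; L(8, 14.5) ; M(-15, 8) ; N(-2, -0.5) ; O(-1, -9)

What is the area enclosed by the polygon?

J→K: (9)(7) − (9)(-5) = 108
K→L: (9)(14.5) − (8)(7) = 74.5
L→M: (8)(8) − (-15)(14.5) = 281.5
M→N: (-15)(-0.5) − (-2)(8) = 23.5
N→O: (-2)(-9) − (-1)(-0.5) = 17.5
O→J: (-1)(-5) − (9)(-9) = 86
Σ = 591
Area = |Σ|/2 = 295.5.

295.5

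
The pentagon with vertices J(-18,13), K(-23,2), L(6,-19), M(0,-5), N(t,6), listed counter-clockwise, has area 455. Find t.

8

Write out the shoelace sum; only the two edges meeting at N involve t:
2·Area = [(0·6 − t·(-5)) + (t·13 − (-18)·6)] + 658
       = 18·t + 766 = 910
⇒ t = 8.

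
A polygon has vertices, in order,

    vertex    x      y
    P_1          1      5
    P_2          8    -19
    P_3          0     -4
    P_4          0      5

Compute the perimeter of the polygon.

52

|P_1P_2| = √((7)² + (-24)²) = √625 = 25
|P_2P_3| = √((-8)² + (15)²) = √289 = 17
|P_3P_4| = √((0)² + (9)²) = √81 = 9
|P_4P_1| = √((1)² + (0)²) = √1 = 1
Perimeter = 25 + 17 + 9 + 1 = 52.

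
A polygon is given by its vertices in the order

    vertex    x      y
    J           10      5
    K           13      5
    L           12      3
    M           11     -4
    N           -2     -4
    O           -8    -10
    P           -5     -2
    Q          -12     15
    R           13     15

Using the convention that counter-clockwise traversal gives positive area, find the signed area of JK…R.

J→K: (10)(5) − (13)(5) = -15
K→L: (13)(3) − (12)(5) = -21
L→M: (12)(-4) − (11)(3) = -81
M→N: (11)(-4) − (-2)(-4) = -52
N→O: (-2)(-10) − (-8)(-4) = -12
O→P: (-8)(-2) − (-5)(-10) = -34
P→Q: (-5)(15) − (-12)(-2) = -99
Q→R: (-12)(15) − (13)(15) = -375
R→J: (13)(5) − (10)(15) = -85
Σ = -774
Signed area = Σ/2 = -387 (negative ⇒ clockwise traversal).

-387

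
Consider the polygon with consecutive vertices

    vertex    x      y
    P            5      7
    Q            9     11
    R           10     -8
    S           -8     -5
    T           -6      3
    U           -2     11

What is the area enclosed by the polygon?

Apply the shoelace (surveyor's) formula: 2A = Σ (x_i·y_{i+1} − x_{i+1}·y_i), indices taken mod 6.
Σ = (-8) + (-182) + (-114) + (-54) + (-60) + (-69) = -487
Area = |Σ|/2 = 243.5.

243.5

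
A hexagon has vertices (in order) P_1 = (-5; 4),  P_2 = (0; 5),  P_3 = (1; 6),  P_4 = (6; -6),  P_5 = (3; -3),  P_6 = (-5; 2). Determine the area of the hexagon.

45.5

Σ = (-25) + (-5) + (-42) + (0) + (-9) + (-10) = -91
Area = |Σ|/2 = 45.5.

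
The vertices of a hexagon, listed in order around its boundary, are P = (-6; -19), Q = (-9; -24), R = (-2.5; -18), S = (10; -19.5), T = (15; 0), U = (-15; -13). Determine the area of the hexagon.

Σ = (-27) + (102) + (228.75) + (292.5) + (-195) + (207) = 608.25
Area = |Σ|/2 = 304.125.

304.125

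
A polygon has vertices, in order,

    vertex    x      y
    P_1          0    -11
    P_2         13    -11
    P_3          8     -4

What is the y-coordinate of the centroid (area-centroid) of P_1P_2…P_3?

-26/3

Apply the shoelace formula. First the cross-terms c_i = x_i·y_{i+1} − x_{i+1}·y_i:
  143, 36, -88  ⇒  2A = 91, A = 45.5.
Then Σ (y_i + y_{i+1})·c_i = -2366, so ȳ = -2366 / (6·45.5) = -26/3.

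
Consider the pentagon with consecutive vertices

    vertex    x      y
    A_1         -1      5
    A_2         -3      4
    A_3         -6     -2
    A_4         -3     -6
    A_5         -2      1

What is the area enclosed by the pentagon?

A_1→A_2: (-1)(4) − (-3)(5) = 11
A_2→A_3: (-3)(-2) − (-6)(4) = 30
A_3→A_4: (-6)(-6) − (-3)(-2) = 30
A_4→A_5: (-3)(1) − (-2)(-6) = -15
A_5→A_1: (-2)(5) − (-1)(1) = -9
Σ = 47
Area = |Σ|/2 = 23.5.

23.5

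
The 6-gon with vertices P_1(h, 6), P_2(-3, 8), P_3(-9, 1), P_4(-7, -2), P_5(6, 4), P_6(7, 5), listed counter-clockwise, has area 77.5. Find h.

The doubled signed area Σ (x_i y_{i+1} − x_{i+1} y_i) is linear in h.
With h=0 it equals 140; the coefficient of h is 3 (from the two edges through P_1).
So 3·h + 140 = 2·77.5 = 155 ⇒ h = 5.

5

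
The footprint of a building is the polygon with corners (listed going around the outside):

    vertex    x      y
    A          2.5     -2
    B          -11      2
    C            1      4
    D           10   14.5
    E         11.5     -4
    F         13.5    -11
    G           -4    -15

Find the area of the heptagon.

Apply the shoelace formula: 2A = Σ (x_i·y_{i+1} − x_{i+1}·y_i), indices taken mod 7.
Σ = (-17) + (-46) + (-25.5) + (-206.75) + (-72.5) + (-246.5) + (45.5) = -568.75
Area = |Σ|/2 = 284.375.

284.375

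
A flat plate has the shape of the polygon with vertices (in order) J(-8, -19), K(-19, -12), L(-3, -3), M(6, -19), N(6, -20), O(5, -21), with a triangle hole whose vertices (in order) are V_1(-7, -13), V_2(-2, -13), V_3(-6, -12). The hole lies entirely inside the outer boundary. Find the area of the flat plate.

229.5

Outer boundary:
Apply the surveyor's formula: 2A = Σ (x_i·y_{i+1} − x_{i+1}·y_i), indices taken mod 6.
J→K: (-8)(-12) − (-19)(-19) = -265
K→L: (-19)(-3) − (-3)(-12) = 21
L→M: (-3)(-19) − (6)(-3) = 75
M→N: (6)(-20) − (6)(-19) = -6
N→O: (6)(-21) − (5)(-20) = -26
O→J: (5)(-19) − (-8)(-21) = -263
Σ = -464
Area = |Σ|/2 = 232.
Hole:
Σ = (65) + (-54) + (-6) = 5
Area = |Σ|/2 = 2.5.
Net area = 232 − 2.5 = 229.5.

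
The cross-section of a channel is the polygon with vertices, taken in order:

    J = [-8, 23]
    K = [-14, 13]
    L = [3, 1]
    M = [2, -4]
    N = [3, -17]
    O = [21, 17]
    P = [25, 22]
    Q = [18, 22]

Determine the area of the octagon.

Apply the shoelace formula: 2A = Σ (x_i·y_{i+1} − x_{i+1}·y_i), indices taken mod 8.
Σ = (218) + (-53) + (-14) + (-22) + (408) + (37) + (154) + (590) = 1318
Area = |Σ|/2 = 659.

659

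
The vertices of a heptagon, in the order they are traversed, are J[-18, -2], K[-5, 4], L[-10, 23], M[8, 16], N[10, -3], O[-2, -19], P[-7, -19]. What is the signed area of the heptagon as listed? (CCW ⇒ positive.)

Apply the shoelace formula: 2A = Σ (x_i·y_{i+1} − x_{i+1}·y_i), indices taken mod 7.
Cross-terms: -82, -75, -344, -184, -196, -95, -328  ⇒  Σ = -1304
Signed area = Σ/2 = -652 (negative ⇒ clockwise traversal).

-652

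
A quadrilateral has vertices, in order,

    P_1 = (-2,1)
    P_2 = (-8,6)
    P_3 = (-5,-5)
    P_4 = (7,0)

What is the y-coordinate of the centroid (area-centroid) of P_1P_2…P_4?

-7/18

Apply Gauss's area formula. First the cross-terms c_i = x_i·y_{i+1} − x_{i+1}·y_i:
  -4, 70, 35, 7  ⇒  2A = 108, A = 54.
Then Σ (y_i + y_{i+1})·c_i = -126, so ȳ = -126 / (6·54) = -7/18.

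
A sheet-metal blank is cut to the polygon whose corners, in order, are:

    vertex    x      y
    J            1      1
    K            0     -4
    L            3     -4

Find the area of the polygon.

7.5

Apply the surveyor's formula: 2A = Σ (x_i·y_{i+1} − x_{i+1}·y_i), indices taken mod 3.
Σ = (-4) + (12) + (7) = 15
Area = |Σ|/2 = 7.5.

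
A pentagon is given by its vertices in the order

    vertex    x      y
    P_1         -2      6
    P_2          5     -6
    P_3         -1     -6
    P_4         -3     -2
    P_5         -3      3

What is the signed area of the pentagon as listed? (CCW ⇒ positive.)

-48.5

Apply Gauss's area formula: 2A = Σ (x_i·y_{i+1} − x_{i+1}·y_i), indices taken mod 5.
Cross-terms: -18, -36, -16, -15, -12  ⇒  Σ = -97
Signed area = Σ/2 = -48.5 (negative ⇒ clockwise traversal).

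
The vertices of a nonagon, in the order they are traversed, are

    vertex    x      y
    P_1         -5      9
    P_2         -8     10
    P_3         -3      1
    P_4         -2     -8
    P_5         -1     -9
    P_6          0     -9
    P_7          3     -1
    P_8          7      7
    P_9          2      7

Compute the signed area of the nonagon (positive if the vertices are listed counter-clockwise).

116

Apply the surveyor's formula: 2A = Σ (x_i·y_{i+1} − x_{i+1}·y_i), indices taken mod 9.
Σ = (22) + (22) + (26) + (10) + (9) + (27) + (28) + (35) + (53) = 232
Signed area = Σ/2 = 116 (positive ⇒ counter-clockwise traversal).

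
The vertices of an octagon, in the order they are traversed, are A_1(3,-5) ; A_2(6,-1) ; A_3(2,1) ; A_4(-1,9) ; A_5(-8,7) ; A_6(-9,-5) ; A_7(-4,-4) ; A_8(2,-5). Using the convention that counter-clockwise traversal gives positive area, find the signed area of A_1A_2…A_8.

Apply the shoelace (surveyor's) formula: 2A = Σ (x_i·y_{i+1} − x_{i+1}·y_i), indices taken mod 8.
Cross-terms: 27, 8, 19, 65, 103, 16, 28, 5  ⇒  Σ = 271
Signed area = Σ/2 = 135.5 (positive ⇒ counter-clockwise traversal).

135.5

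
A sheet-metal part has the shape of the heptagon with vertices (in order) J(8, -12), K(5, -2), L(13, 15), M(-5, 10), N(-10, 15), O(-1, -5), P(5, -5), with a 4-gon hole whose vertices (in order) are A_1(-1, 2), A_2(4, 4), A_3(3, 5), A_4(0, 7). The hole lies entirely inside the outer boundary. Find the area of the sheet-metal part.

213

Outer boundary:
Σ = (44) + (101) + (205) + (25) + (65) + (30) + (-20) = 450
Area = |Σ|/2 = 225.
Hole:
A_1→A_2: (-1)(4) − (4)(2) = -12
A_2→A_3: (4)(5) − (3)(4) = 8
A_3→A_4: (3)(7) − (0)(5) = 21
A_4→A_1: (0)(2) − (-1)(7) = 7
Σ = 24
Area = |Σ|/2 = 12.
Net area = 225 − 12 = 213.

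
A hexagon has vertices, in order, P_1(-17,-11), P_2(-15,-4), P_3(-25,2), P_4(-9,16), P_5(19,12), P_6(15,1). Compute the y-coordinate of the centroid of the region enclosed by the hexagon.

577/133

Apply Gauss's area formula. First the cross-terms c_i = x_i·y_{i+1} − x_{i+1}·y_i:
  -97, -130, -382, -412, -161, -148  ⇒  2A = -1330, A = -665.
Then Σ (y_i + y_{i+1})·c_i = -17310, so ȳ = -17310 / (6·(-665)) = 577/133.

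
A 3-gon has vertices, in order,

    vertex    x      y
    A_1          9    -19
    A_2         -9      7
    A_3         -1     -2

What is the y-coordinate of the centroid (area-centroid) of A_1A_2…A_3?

-14/3

Apply the shoelace formula. First the cross-terms c_i = x_i·y_{i+1} − x_{i+1}·y_i:
  -108, 25, 37  ⇒  2A = -46, A = -23.
Then Σ (y_i + y_{i+1})·c_i = 644, so ȳ = 644 / (6·(-23)) = -14/3.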